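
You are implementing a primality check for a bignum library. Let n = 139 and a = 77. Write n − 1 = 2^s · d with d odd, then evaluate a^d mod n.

n − 1 = 138 = 2^1 · 69, so s = 1 and d = 69.
Repeated squaring mod 139: 77^1 ≡ 77, 77^2 ≡ 91, 77^4 ≡ 80, 77^8 ≡ 6, 77^16 ≡ 36, 77^32 ≡ 45, 77^64 ≡ 79.
69 = 64 + 4 + 1, so 77^69 ≡ 79·80·77 ≡ 1 (mod 139).

1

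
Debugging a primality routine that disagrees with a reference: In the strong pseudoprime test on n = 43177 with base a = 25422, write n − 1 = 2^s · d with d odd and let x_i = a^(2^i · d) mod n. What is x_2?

n − 1 = 43176 = 2^3 · 5397, so s = 3 and d = 5397.
Repeated squaring mod 43177: 25422^1 ≡ 25422, 25422^2 ≡ 4748, 25422^4 ≡ 5110, 25422^8 ≡ 33192, 25422^16 ≡ 4532, 25422^32 ≡ 29949, 25422^64 ≡ 26780, 25422^128 ≡ 41607, 25422^256 ≡ 3811, 25422^512 ≡ 16249, 25422^1024 ≡ 2646, 25422^2048 ≡ 6642, 25422^4096 ≡ 32447.
5397 = 4096 + 1024 + 256 + 16 + 4 + 1, so 25422^5397 ≡ 32447·2646·3811·4532·5110·25422 ≡ 43176 (mod 43177).
x_0 = 43176.
x_1 = 43176^2 mod 43177 = 1.
x_2 = 1^2 mod 43177 = 1.

1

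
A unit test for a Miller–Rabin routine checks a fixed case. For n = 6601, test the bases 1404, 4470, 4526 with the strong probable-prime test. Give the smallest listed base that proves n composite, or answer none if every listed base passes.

none

n − 1 = 6600 = 2^3 · 825, so s = 3 and d = 825.
Base 1404: x_0 = 1404^825 mod 6601 = 1. x_0 = 1, so 1404 is not a witness.
Base 4470: x_0 = 4470^825 mod 6601 = 1. x_0 = 1, so 4470 is not a witness.
Base 4526: x_0 = 4526^825 mod 6601 = 1. x_0 = 1, so 4526 is not a witness.
No listed base is a witness for 6601.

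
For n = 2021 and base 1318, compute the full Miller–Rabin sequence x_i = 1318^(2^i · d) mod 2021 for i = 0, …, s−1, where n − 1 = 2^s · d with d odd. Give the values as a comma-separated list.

71, 999

n − 1 = 2020 = 2^2 · 505, so s = 2 and d = 505.
x_0 = 1318^505 mod 2021 = 71.
x_1 = 71^2 mod 2021 = 999.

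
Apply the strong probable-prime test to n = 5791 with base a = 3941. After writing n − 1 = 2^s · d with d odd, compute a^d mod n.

1

n − 1 = 5790 = 2^1 · 2895, so s = 1 and d = 2895.
3941^2895 mod 5791 = 1.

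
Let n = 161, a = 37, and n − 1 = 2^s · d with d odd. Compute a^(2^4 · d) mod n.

n − 1 = 160 = 2^5 · 5, so s = 5 and d = 5.
x_0 = 37^5 mod 161 = 130.
x_1 = 130^2 mod 161 = 156.
x_2 = 156^2 mod 161 = 25.
x_3 = 25^2 mod 161 = 142.
x_4 = 142^2 mod 161 = 39.

39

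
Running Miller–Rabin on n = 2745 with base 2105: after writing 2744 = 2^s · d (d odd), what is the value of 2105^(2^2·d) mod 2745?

1720

n − 1 = 2744 = 2^3 · 343, so s = 3 and d = 343.
Repeated squaring mod 2745: 2105^1 ≡ 2105, 2105^2 ≡ 595, 2105^4 ≡ 2665, 2105^8 ≡ 910, 2105^16 ≡ 1855, 2105^32 ≡ 1540, 2105^64 ≡ 2665, 2105^128 ≡ 910, 2105^256 ≡ 1855.
343 = 256 + 64 + 16 + 4 + 2 + 1, so 2105^343 ≡ 1855·2665·1855·2665·595·2105 ≡ 2240 (mod 2745).
x_0 = 2240.
x_1 = 2240^2 mod 2745 = 2485.
x_2 = 2485^2 mod 2745 = 1720.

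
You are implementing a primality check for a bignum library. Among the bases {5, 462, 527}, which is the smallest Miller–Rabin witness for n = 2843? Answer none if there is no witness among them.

n − 1 = 2842 = 2^1 · 1421, so s = 1 and d = 1421.
Base 5: x_0 = 5^1421 mod 2843 = 2842. x_0 = 2842 ≡ −1, so 5 is not a witness.
Base 462: x_0 = 462^1421 mod 2843 = 2842. x_0 = 2842 ≡ −1, so 462 is not a witness.
Base 527: x_0 = 527^1421 mod 2843 = 1. x_0 = 1, so 527 is not a witness.
No listed base is a witness for 2843.

none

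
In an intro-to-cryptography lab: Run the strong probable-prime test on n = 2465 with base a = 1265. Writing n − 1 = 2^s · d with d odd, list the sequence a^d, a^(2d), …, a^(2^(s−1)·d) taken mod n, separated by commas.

n − 1 = 2464 = 2^5 · 77, so s = 5 and d = 77.
x_0 = 1265^77 mod 2465 = 1230.
x_1 = 1230^2 mod 2465 = 1855.
x_2 = 1855^2 mod 2465 = 2350.
x_3 = 2350^2 mod 2465 = 900.
x_4 = 900^2 mod 2465 = 1480.

1230, 1855, 2350, 900, 1480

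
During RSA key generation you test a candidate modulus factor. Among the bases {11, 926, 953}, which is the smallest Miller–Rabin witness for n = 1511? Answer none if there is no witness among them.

n − 1 = 1510 = 2^1 · 755, so s = 1 and d = 755.
Base 11: x_0 = 11^755 mod 1511 = 1510. x_0 = 1510 ≡ −1, so 11 is not a witness.
Base 926: x_0 = 926^755 mod 1511 = 1510. x_0 = 1510 ≡ −1, so 926 is not a witness.
Base 953: x_0 = 953^755 mod 1511 = 1510. x_0 = 1510 ≡ −1, so 953 is not a witness.
No listed base is a witness for 1511.

none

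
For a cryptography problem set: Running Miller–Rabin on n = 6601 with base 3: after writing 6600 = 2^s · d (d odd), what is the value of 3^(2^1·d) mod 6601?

n − 1 = 6600 = 2^3 · 825, so s = 3 and d = 825.
x_0 = 3^825 mod 6601 = 3037.
x_1 = 3037^2 mod 6601 = 1772.

1772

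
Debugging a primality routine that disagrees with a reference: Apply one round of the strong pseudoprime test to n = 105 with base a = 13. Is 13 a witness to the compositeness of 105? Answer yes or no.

n − 1 = 104 = 2^3 · 13, so s = 3 and d = 13.
x_0 = 13^13 mod 105 = 13.
x_0 is neither 1 nor 104, so continue squaring.
x_1 = 13^2 mod 105 = 64.
x_2 = 64^2 mod 105 = 1.
x_2 = 1 but x_1 ≠ ±1, a nontrivial square root of 1 — 13 is a witness and 105 is composite.

yes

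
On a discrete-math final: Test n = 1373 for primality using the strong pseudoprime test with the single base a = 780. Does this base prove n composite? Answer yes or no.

n − 1 = 1372 = 2^2 · 343, so s = 2 and d = 343.
x_0 = 780^343 mod 1373 = 705.
x_0 is neither 1 nor 1372, so continue squaring.
x_1 = 705^2 mod 1373 = 1372.
x_1 ≡ −1, so 780 is not a witness.

no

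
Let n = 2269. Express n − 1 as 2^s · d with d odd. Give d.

567

Halving: 2268 → 1134 → 567; 567 is odd.
So 2268 = 2^2 · 567.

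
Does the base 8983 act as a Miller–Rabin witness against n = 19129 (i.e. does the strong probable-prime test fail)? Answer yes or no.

yes

n − 1 = 19128 = 2^3 · 2391, so s = 3 and d = 2391.
Repeated squaring mod 19129: 8983^1 ≡ 8983, 8983^2 ≡ 8167, 8983^4 ≡ 16195, 8983^8 ≡ 306, 8983^16 ≡ 17120, 8983^32 ≡ 18991, 8983^64 ≡ 19044, 8983^128 ≡ 7225, 8983^256 ≡ 16713, 8983^512 ≡ 2711, 8983^1024 ≡ 3985, 8983^2048 ≡ 3155.
2391 = 2048 + 256 + 64 + 16 + 4 + 2 + 1, so 8983^2391 ≡ 3155·16713·19044·17120·16195·8167·8983 ≡ 18432 (mod 19129).
x_0 = 8983^2391 mod 19129 = 18432.
x_0 is neither 1 nor 19128, so continue squaring.
x_1 = 18432^2 mod 19129 = 7584.
x_2 = 7584^2 mod 19129 = 15282.
Reached i = s−1 = 2 without hitting −1: 8983 is a Miller–Rabin witness and 19129 is composite.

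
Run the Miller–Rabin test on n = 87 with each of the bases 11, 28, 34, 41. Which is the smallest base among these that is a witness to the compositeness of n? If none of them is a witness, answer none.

n − 1 = 86 = 2^1 · 43, so s = 1 and d = 43.
Base 11: x_0 = 11^43 mod 87 = 47. x_0 ∉ {1, 86} and s = 1, so 11 is a Miller–Rabin witness and 87 is composite.
Base 28: x_0 = 28^43 mod 87 = 28. x_0 ∉ {1, 86} and s = 1, so 28 is a Miller–Rabin witness and 87 is composite.
Base 34: x_0 = 34^43 mod 87 = 34. x_0 ∉ {1, 86} and s = 1, so 34 is a Miller–Rabin witness and 87 is composite.
Base 41: x_0 = 41^43 mod 87 = 17. x_0 ∉ {1, 86} and s = 1, so 41 is a Miller–Rabin witness and 87 is composite.
The smallest witness among the given bases is 11.

11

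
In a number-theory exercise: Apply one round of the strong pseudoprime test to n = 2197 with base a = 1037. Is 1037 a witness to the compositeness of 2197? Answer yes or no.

no

n − 1 = 2196 = 2^2 · 549, so s = 2 and d = 549.
x_0 = 1037^549 mod 2197 = 2196.
x_0 = 2196 ≡ −1, so 1037 is not a witness.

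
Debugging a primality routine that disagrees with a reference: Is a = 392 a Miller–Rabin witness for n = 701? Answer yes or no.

n − 1 = 700 = 2^2 · 175, so s = 2 and d = 175.
Repeated squaring mod 701: 392^1 ≡ 392, 392^2 ≡ 145, 392^4 ≡ 696, 392^8 ≡ 25, 392^16 ≡ 625, 392^32 ≡ 168, 392^64 ≡ 184, 392^128 ≡ 208.
175 = 128 + 32 + 8 + 4 + 2 + 1, so 392^175 ≡ 208·168·25·696·145·392 ≡ 135 (mod 701).
x_0 = 392^175 mod 701 = 135.
x_0 is neither 1 nor 700, so continue squaring.
x_1 = 135^2 mod 701 = 700.
x_1 ≡ −1, so 392 is not a witness.

no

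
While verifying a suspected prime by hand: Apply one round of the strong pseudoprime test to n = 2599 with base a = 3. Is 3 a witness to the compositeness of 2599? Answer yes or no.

n − 1 = 2598 = 2^1 · 1299, so s = 1 and d = 1299.
x_0 = 3^1299 mod 2599 = 1958.
x_0 ∉ {1, 2598} and s = 1, so 3 is a Miller–Rabin witness and 2599 is composite.

yes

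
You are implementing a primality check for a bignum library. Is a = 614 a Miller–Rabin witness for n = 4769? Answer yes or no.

yes

n − 1 = 4768 = 2^5 · 149, so s = 5 and d = 149.
x_0 = 614^149 mod 4769 = 3159.
x_0 is neither 1 nor 4768, so continue squaring.
x_1 = 3159^2 mod 4769 = 2533.
x_2 = 2533^2 mod 4769 = 1784.
x_3 = 1784^2 mod 4769 = 1733.
x_4 = 1733^2 mod 4769 = 3588.
Reached i = s−1 = 4 without hitting −1: 614 is a Miller–Rabin witness and 4769 is composite.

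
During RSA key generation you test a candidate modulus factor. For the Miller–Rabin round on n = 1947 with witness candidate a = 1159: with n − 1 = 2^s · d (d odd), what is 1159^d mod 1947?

790

n − 1 = 1946 = 2^1 · 973, so s = 1 and d = 973.
By repeated squaring, 1159^973 ≡ 790 (mod 1947).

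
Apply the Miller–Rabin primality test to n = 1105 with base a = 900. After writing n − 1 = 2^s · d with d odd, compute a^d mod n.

560

n − 1 = 1104 = 2^4 · 69, so s = 4 and d = 69.
900^69 mod 1105 = 560.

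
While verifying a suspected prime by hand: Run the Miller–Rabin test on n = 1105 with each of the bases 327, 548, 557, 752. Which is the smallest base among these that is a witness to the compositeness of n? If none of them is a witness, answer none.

n − 1 = 1104 = 2^4 · 69, so s = 4 and d = 69.
Base 327: x_0 = 327^69 mod 1105 = 837. x_0 is neither 1 nor 1104, so continue squaring. x_1 = 837^2 mod 1105 = 1104. x_1 ≡ −1, so 327 is not a witness.
Base 548: x_0 = 548^69 mod 1105 = 1058. x_0 is neither 1 nor 1104, so continue squaring. x_1 = 1058^2 mod 1105 = 1104. x_1 ≡ −1, so 548 is not a witness.
Base 557: x_0 = 557^69 mod 1105 = 47. x_0 is neither 1 nor 1104, so continue squaring. x_1 = 47^2 mod 1105 = 1104. x_1 ≡ −1, so 557 is not a witness.
Base 752: x_0 = 752^69 mod 1105 = 242. x_0 is neither 1 nor 1104, so continue squaring. x_1 = 242^2 mod 1105 = 1104. x_1 ≡ −1, so 752 is not a witness.
No listed base is a witness for 1105.

none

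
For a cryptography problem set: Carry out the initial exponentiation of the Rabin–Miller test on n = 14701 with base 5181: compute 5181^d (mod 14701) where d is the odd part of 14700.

n − 1 = 14700 = 2^2 · 3675, so s = 2 and d = 3675.
By repeated squaring, 5181^3675 ≡ 7260 (mod 14701).

7260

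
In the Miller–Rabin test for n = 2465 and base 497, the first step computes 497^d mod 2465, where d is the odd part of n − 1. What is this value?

n − 1 = 2464 = 2^5 · 77, so s = 5 and d = 77.
497^77 mod 2465 = 1942.

1942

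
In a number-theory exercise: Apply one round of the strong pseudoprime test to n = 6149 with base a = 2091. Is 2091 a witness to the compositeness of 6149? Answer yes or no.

yes

n − 1 = 6148 = 2^2 · 1537, so s = 2 and d = 1537.
Repeated squaring mod 6149: 2091^1 ≡ 2091, 2091^2 ≡ 342, 2091^4 ≡ 133, 2091^8 ≡ 5391, 2091^16 ≡ 2707, 2091^32 ≡ 4390, 2091^64 ≡ 1134, 2091^128 ≡ 815, 2091^256 ≡ 133, 2091^512 ≡ 5391, 2091^1024 ≡ 2707.
1537 = 1024 + 512 + 1, so 2091^1537 ≡ 2707·5391·2091 ≡ 3092 (mod 6149).
x_0 = 2091^1537 mod 6149 = 3092.
x_0 is neither 1 nor 6148, so continue squaring.
x_1 = 3092^2 mod 6149 = 4918.
Reached i = s−1 = 1 without hitting −1: 2091 is a Miller–Rabin witness and 6149 is composite.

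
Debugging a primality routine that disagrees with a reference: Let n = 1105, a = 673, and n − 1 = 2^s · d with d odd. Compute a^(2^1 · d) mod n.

n − 1 = 1104 = 2^4 · 69, so s = 4 and d = 69.
x_0 = 673^69 mod 1105 = 363.
x_1 = 363^2 mod 1105 = 274.

274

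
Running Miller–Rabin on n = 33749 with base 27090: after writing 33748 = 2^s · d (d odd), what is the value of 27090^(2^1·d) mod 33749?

1

n − 1 = 33748 = 2^2 · 8437, so s = 2 and d = 8437.
x_0 = 27090^8437 mod 33749 = 33748.
x_1 = 33748^2 mod 33749 = 1.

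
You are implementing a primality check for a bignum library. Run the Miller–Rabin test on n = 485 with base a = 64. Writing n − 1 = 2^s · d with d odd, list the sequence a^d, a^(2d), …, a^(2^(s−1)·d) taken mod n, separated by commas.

n − 1 = 484 = 2^2 · 121, so s = 2 and d = 121.
x_0 = 64^121 mod 485 = 64.
x_1 = 64^2 mod 485 = 216.

64, 216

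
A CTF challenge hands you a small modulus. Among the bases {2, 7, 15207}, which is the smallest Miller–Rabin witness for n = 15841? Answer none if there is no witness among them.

7

n − 1 = 15840 = 2^5 · 495, so s = 5 and d = 495.
Base 2: x_0 = 2^495 mod 15841 = 1. x_0 = 1, so 2 is not a witness.
Base 7: x_0 = 7^495 mod 15841 = 12432. x_0 is neither 1 nor 15840, so continue squaring. x_1 = 12432^2 mod 15841 = 9828. x_2 = 9828^2 mod 15841 = 7007. x_3 = 7007^2 mod 15841 = 6790. x_4 = 6790^2 mod 15841 = 6790. Reached i = s−1 = 4 without hitting −1: 7 is a Miller–Rabin witness and 15841 is composite.
Base 15207: x_0 = 15207^495 mod 15841 = 12802. x_0 is neither 1 nor 15840, so continue squaring. x_1 = 12802^2 mod 15841 = 218. x_2 = 218^2 mod 15841 = 1. x_2 = 1 but x_1 ≠ ±1, a nontrivial square root of 1 — 15207 is a witness and 15841 is composite.
The smallest witness among the given bases is 7.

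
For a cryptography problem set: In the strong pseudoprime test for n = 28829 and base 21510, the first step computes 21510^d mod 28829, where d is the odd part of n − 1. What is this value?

n − 1 = 28828 = 2^2 · 7207, so s = 2 and d = 7207.
Repeated squaring mod 28829: 21510^1 ≡ 21510, 21510^2 ≡ 3479, 21510^4 ≡ 24090, 21510^8 ≡ 330, 21510^16 ≡ 22413, 21510^32 ≡ 26073, 21510^64 ≡ 13509, 21510^128 ≡ 5511, 21510^256 ≡ 14184, 21510^512 ≡ 17094, 21510^1024 ≡ 22921, 21510^2048 ≡ 21374, 21510^4096 ≡ 23542.
7207 = 4096 + 2048 + 1024 + 32 + 4 + 2 + 1, so 21510^7207 ≡ 23542·21374·22921·26073·24090·3479·21510 ≡ 10882 (mod 28829).

10882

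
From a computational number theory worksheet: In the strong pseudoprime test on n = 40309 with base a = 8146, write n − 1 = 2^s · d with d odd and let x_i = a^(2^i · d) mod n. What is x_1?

n − 1 = 40308 = 2^2 · 10077, so s = 2 and d = 10077.
x_0 = 8146^10077 mod 40309 = 6414.
x_1 = 6414^2 mod 40309 = 24216.

24216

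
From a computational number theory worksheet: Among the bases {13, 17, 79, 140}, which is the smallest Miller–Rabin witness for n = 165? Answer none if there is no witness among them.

13

n − 1 = 164 = 2^2 · 41, so s = 2 and d = 41.
Base 13: x_0 = 13^41 mod 165 = 13. x_0 is neither 1 nor 164, so continue squaring. x_1 = 13^2 mod 165 = 4. Reached i = s−1 = 1 without hitting −1: 13 is a Miller–Rabin witness and 165 is composite.
Base 17: x_0 = 17^41 mod 165 = 17. x_0 is neither 1 nor 164, so continue squaring. x_1 = 17^2 mod 165 = 124. Reached i = s−1 = 1 without hitting −1: 17 is a Miller–Rabin witness and 165 is composite.
Base 79: x_0 = 79^41 mod 165 = 79. x_0 is neither 1 nor 164, so continue squaring. x_1 = 79^2 mod 165 = 136. Reached i = s−1 = 1 without hitting −1: 79 is a Miller–Rabin witness and 165 is composite.
Base 140: x_0 = 140^41 mod 165 = 140. x_0 is neither 1 nor 164, so continue squaring. x_1 = 140^2 mod 165 = 130. Reached i = s−1 = 1 without hitting −1: 140 is a Miller–Rabin witness and 165 is composite.
The smallest witness among the given bases is 13.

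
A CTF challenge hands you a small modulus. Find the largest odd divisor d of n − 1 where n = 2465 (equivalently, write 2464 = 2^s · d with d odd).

77

Halving: 2464 → 1232 → 616 → 308 → 154 → 77; 77 is odd.
So 2464 = 2^5 · 77.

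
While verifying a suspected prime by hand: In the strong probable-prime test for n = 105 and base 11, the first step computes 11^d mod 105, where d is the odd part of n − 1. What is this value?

11

n − 1 = 104 = 2^3 · 13, so s = 3 and d = 13.
Repeated squaring mod 105: 11^1 ≡ 11, 11^2 ≡ 16, 11^4 ≡ 46, 11^8 ≡ 16.
13 = 8 + 4 + 1, so 11^13 ≡ 16·46·11 ≡ 11 (mod 105).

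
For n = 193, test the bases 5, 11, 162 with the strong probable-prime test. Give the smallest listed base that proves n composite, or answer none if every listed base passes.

none

n − 1 = 192 = 2^6 · 3, so s = 6 and d = 3.
Base 5: x_0 = 5^3 mod 193 = 125. x_0 is neither 1 nor 192, so continue squaring. x_1 = 125^2 mod 193 = 185. x_2 = 185^2 mod 193 = 64. x_3 = 64^2 mod 193 = 43. x_4 = 43^2 mod 193 = 112. x_5 = 112^2 mod 193 = 192. x_5 ≡ −1, so 5 is not a witness.
Base 11: x_0 = 11^3 mod 193 = 173. x_0 is neither 1 nor 192, so continue squaring. x_1 = 173^2 mod 193 = 14. x_2 = 14^2 mod 193 = 3. x_3 = 3^2 mod 193 = 9. x_4 = 9^2 mod 193 = 81. x_5 = 81^2 mod 193 = 192. x_5 ≡ −1, so 11 is not a witness.
Base 162: x_0 = 162^3 mod 193 = 124. x_0 is neither 1 nor 192, so continue squaring. x_1 = 124^2 mod 193 = 129. x_2 = 129^2 mod 193 = 43. x_3 = 43^2 mod 193 = 112. x_4 = 112^2 mod 193 = 192. x_4 ≡ −1, so 162 is not a witness.
No listed base is a witness for 193.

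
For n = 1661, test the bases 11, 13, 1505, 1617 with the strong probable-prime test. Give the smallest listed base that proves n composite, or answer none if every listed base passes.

n − 1 = 1660 = 2^2 · 415, so s = 2 and d = 415.
Base 11: x_0 = 11^415 mod 1661 = 1397. x_0 is neither 1 nor 1660, so continue squaring. x_1 = 1397^2 mod 1661 = 1595. Reached i = s−1 = 1 without hitting −1: 11 is a Miller–Rabin witness and 1661 is composite.
Base 13: x_0 = 13^415 mod 1661 = 1506. x_0 is neither 1 nor 1660, so continue squaring. x_1 = 1506^2 mod 1661 = 771. Reached i = s−1 = 1 without hitting −1: 13 is a Miller–Rabin witness and 1661 is composite.
Base 1505: x_0 = 1505^415 mod 1661 = 1343. x_0 is neither 1 nor 1660, so continue squaring. x_1 = 1343^2 mod 1661 = 1464. Reached i = s−1 = 1 without hitting −1: 1505 is a Miller–Rabin witness and 1661 is composite.
Base 1617: x_0 = 1617^415 mod 1661 = 143. x_0 is neither 1 nor 1660, so continue squaring. x_1 = 143^2 mod 1661 = 517. Reached i = s−1 = 1 without hitting −1: 1617 is a Miller–Rabin witness and 1661 is composite.
The smallest witness among the given bases is 11.

11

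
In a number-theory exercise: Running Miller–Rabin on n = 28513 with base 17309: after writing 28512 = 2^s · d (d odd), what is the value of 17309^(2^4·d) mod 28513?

n − 1 = 28512 = 2^5 · 891, so s = 5 and d = 891.
x_0 = 17309^891 mod 28513 = 19292.
x_1 = 19292^2 mod 28513 = 1075.
x_2 = 1075^2 mod 28513 = 15105.
x_3 = 15105^2 mod 28513 = 28512.
x_4 = 28512^2 mod 28513 = 1.

1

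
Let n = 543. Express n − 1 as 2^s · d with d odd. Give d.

Halving: 542 → 271; 271 is odd.
So 542 = 2^1 · 271.

271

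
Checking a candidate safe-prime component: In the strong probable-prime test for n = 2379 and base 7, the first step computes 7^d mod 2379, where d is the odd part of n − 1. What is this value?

n − 1 = 2378 = 2^1 · 1189, so s = 1 and d = 1189.
Repeated squaring mod 2379: 7^1 ≡ 7, 7^2 ≡ 49, 7^4 ≡ 22, 7^8 ≡ 484, 7^16 ≡ 1114, 7^32 ≡ 1537, 7^64 ≡ 22, 7^128 ≡ 484, 7^256 ≡ 1114, 7^512 ≡ 1537, 7^1024 ≡ 22.
1189 = 1024 + 128 + 32 + 4 + 1, so 7^1189 ≡ 22·484·1537·22·7 ≡ 124 (mod 2379).

124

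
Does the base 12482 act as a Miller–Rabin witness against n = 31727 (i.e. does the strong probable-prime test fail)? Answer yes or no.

no

n − 1 = 31726 = 2^1 · 15863, so s = 1 and d = 15863.
x_0 = 12482^15863 mod 31727 = 1.
x_0 = 1, so 12482 is not a witness.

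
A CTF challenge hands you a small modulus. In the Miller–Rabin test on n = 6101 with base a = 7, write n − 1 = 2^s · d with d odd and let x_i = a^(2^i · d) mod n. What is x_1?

1

n − 1 = 6100 = 2^2 · 1525, so s = 2 and d = 1525.
x_0 = 7^1525 mod 6101 = 1.
x_1 = 1^2 mod 6101 = 1.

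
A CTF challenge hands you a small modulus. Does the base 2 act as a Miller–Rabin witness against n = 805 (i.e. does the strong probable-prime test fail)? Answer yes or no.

n − 1 = 804 = 2^2 · 201, so s = 2 and d = 201.
x_0 = 2^201 mod 805 = 652.
x_0 is neither 1 nor 804, so continue squaring.
x_1 = 652^2 mod 805 = 64.
Reached i = s−1 = 1 without hitting −1: 2 is a Miller–Rabin witness and 805 is composite.

yes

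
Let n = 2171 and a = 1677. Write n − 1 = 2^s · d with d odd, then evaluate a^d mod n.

1417

n − 1 = 2170 = 2^1 · 1085, so s = 1 and d = 1085.
By repeated squaring, 1677^1085 ≡ 1417 (mod 2171).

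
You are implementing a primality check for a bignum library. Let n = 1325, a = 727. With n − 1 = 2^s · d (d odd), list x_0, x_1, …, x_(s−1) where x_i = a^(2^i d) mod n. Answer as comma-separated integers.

n − 1 = 1324 = 2^2 · 331, so s = 2 and d = 331.
x_0 = 727^331 mod 1325 = 1248.
x_1 = 1248^2 mod 1325 = 629.

1248, 629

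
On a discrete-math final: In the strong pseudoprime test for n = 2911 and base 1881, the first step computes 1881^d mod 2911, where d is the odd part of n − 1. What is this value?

n − 1 = 2910 = 2^1 · 1455, so s = 1 and d = 1455.
Repeated squaring mod 2911: 1881^1 ≡ 1881, 1881^2 ≡ 1296, 1881^4 ≡ 2880, 1881^8 ≡ 961, 1881^16 ≡ 734, 1881^32 ≡ 221, 1881^64 ≡ 2265, 1881^128 ≡ 1043, 1881^256 ≡ 2046, 1881^512 ≡ 98, 1881^1024 ≡ 871.
1455 = 1024 + 256 + 128 + 32 + 8 + 4 + 2 + 1, so 1881^1455 ≡ 871·2046·1043·221·961·2880·1296·1881 ≡ 460 (mod 2911).

460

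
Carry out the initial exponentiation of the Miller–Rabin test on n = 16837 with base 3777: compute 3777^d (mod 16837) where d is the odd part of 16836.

4229

n − 1 = 16836 = 2^2 · 4209, so s = 2 and d = 4209.
3777^4209 mod 16837 = 4229.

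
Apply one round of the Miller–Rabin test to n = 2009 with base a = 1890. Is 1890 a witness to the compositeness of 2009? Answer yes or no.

yes

n − 1 = 2008 = 2^3 · 251, so s = 3 and d = 251.
x_0 = 1890^251 mod 2009 = 1029.
x_0 is neither 1 nor 2008, so continue squaring.
x_1 = 1029^2 mod 2009 = 98.
x_2 = 98^2 mod 2009 = 1568.
Reached i = s−1 = 2 without hitting −1: 1890 is a Miller–Rabin witness and 2009 is composite.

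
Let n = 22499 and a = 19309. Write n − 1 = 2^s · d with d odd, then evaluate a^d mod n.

n − 1 = 22498 = 2^1 · 11249, so s = 1 and d = 11249.
19309^11249 mod 22499 = 7240.

7240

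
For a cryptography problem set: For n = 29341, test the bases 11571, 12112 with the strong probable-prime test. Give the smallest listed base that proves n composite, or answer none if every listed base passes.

n − 1 = 29340 = 2^2 · 7335, so s = 2 and d = 7335.
Base 11571: x_0 = 11571^7335 mod 29341 = 18240. x_0 is neither 1 nor 29340, so continue squaring. x_1 = 18240^2 mod 29341 = 1. x_1 = 1 but x_0 ≠ ±1, a nontrivial square root of 1 — 11571 is a witness and 29341 is composite.
Base 12112: x_0 = 12112^7335 mod 29341 = 19826. x_0 is neither 1 nor 29340, so continue squaring. x_1 = 19826^2 mod 29341 = 18240. Reached i = s−1 = 1 without hitting −1: 12112 is a Miller–Rabin witness and 29341 is composite.
The smallest witness among the given bases is 11571.

11571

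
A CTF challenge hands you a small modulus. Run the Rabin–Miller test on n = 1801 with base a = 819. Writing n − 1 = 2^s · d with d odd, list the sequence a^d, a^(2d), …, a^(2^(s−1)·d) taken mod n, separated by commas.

464, 977, 1800

n − 1 = 1800 = 2^3 · 225, so s = 3 and d = 225.
x_0 = 819^225 mod 1801 = 464.
x_1 = 464^2 mod 1801 = 977.
x_2 = 977^2 mod 1801 = 1800.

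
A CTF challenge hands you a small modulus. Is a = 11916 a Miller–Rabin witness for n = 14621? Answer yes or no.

n − 1 = 14620 = 2^2 · 3655, so s = 2 and d = 3655.
Repeated squaring mod 14621: 11916^1 ≡ 11916, 11916^2 ≡ 6525, 11916^4 ≡ 13894, 11916^8 ≡ 2173, 11916^16 ≡ 13967, 11916^32 ≡ 3707, 11916^64 ≡ 12730, 11916^128 ≡ 8357, 11916^256 ≡ 9553, 11916^512 ≡ 10148, 11916^1024 ≡ 6201, 11916^2048 ≡ 13792.
3655 = 2048 + 1024 + 512 + 64 + 4 + 2 + 1, so 11916^3655 ≡ 13792·6201·10148·12730·13894·6525·11916 ≡ 14450 (mod 14621).
x_0 = 11916^3655 mod 14621 = 14450.
x_0 is neither 1 nor 14620, so continue squaring.
x_1 = 14450^2 mod 14621 = 14620.
x_1 ≡ −1, so 11916 is not a witness.

no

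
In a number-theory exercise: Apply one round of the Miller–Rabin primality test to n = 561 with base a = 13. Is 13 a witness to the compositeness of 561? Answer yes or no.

n − 1 = 560 = 2^4 · 35, so s = 4 and d = 35.
Repeated squaring mod 561: 13^1 ≡ 13, 13^2 ≡ 169, 13^4 ≡ 511, 13^8 ≡ 256, 13^16 ≡ 460, 13^32 ≡ 103.
35 = 32 + 2 + 1, so 13^35 ≡ 103·169·13 ≡ 208 (mod 561).
x_0 = 13^35 mod 561 = 208.
x_0 is neither 1 nor 560, so continue squaring.
x_1 = 208^2 mod 561 = 67.
x_2 = 67^2 mod 561 = 1.
x_2 = 1 but x_1 ≠ ±1, a nontrivial square root of 1 — 13 is a witness and 561 is composite.

yes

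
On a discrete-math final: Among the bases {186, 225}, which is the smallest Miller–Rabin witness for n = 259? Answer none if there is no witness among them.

n − 1 = 258 = 2^1 · 129, so s = 1 and d = 129.
Base 186: x_0 = 186^129 mod 259 = 1. x_0 = 1, so 186 is not a witness.
Base 225: x_0 = 225^129 mod 259 = 64. x_0 ∉ {1, 258} and s = 1, so 225 is a Miller–Rabin witness and 259 is composite.
The smallest witness among the given bases is 225.

225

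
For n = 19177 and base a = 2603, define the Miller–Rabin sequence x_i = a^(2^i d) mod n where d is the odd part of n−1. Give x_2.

17022

n − 1 = 19176 = 2^3 · 2397, so s = 3 and d = 2397.
x_0 = 2603^2397 mod 19177 = 4429.
x_1 = 4429^2 mod 19177 = 17147.
x_2 = 17147^2 mod 19177 = 17022.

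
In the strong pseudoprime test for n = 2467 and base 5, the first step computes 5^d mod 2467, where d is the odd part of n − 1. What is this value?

n − 1 = 2466 = 2^1 · 1233, so s = 1 and d = 1233.
By repeated squaring, 5^1233 ≡ 2466 (mod 2467).

2466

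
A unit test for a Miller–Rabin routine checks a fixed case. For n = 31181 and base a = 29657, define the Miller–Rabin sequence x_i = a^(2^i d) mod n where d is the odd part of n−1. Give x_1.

1

n − 1 = 31180 = 2^2 · 7795, so s = 2 and d = 7795.
x_0 = 29657^7795 mod 31181 = 31180.
x_1 = 31180^2 mod 31181 = 1.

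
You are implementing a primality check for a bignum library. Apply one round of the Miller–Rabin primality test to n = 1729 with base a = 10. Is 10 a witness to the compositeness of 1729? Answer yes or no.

n − 1 = 1728 = 2^6 · 27, so s = 6 and d = 27.
x_0 = 10^27 mod 1729 = 1728.
x_0 = 1728 ≡ −1, so 10 is not a witness.

no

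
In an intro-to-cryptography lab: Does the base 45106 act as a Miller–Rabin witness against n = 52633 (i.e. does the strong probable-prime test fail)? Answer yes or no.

n − 1 = 52632 = 2^3 · 6579, so s = 3 and d = 6579.
x_0 = 45106^6579 mod 52633 = 52632.
x_0 = 52632 ≡ −1, so 45106 is not a witness.

no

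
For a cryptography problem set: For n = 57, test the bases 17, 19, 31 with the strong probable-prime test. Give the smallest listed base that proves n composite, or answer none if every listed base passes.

n − 1 = 56 = 2^3 · 7, so s = 3 and d = 7.
Base 17: x_0 = 17^7 mod 57 = 5. x_0 is neither 1 nor 56, so continue squaring. x_1 = 5^2 mod 57 = 25. x_2 = 25^2 mod 57 = 55. Reached i = s−1 = 2 without hitting −1: 17 is a Miller–Rabin witness and 57 is composite.
Base 19: x_0 = 19^7 mod 57 = 19. x_0 is neither 1 nor 56, so continue squaring. x_1 = 19^2 mod 57 = 19. x_2 = 19^2 mod 57 = 19. Reached i = s−1 = 2 without hitting −1: 19 is a Miller–Rabin witness and 57 is composite.
Base 31: x_0 = 31^7 mod 57 = 31. x_0 is neither 1 nor 56, so continue squaring. x_1 = 31^2 mod 57 = 49. x_2 = 49^2 mod 57 = 7. Reached i = s−1 = 2 without hitting −1: 31 is a Miller–Rabin witness and 57 is composite.
The smallest witness among the given bases is 17.

17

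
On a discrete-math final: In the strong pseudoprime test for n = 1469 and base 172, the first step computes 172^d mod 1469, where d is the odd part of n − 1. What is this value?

n − 1 = 1468 = 2^2 · 367, so s = 2 and d = 367.
By repeated squaring, 172^367 ≡ 757 (mod 1469).

757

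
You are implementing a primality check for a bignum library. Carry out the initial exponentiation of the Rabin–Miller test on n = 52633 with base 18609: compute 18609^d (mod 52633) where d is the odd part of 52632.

7930

n − 1 = 52632 = 2^3 · 6579, so s = 3 and d = 6579.
18609^6579 mod 52633 = 7930.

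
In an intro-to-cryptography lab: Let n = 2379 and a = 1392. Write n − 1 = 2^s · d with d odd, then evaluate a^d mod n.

n − 1 = 2378 = 2^1 · 1189, so s = 1 and d = 1189.
1392^1189 mod 2379 = 1392.

1392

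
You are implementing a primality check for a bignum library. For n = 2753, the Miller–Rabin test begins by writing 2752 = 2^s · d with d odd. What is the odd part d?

Halving: 2752 → 1376 → 688 → 344 → 172 → 86 → 43; 43 is odd.
So 2752 = 2^6 · 43.

43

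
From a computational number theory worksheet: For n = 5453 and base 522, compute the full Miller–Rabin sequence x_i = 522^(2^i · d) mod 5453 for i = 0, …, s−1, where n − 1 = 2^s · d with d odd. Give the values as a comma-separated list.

1621, 4748

n − 1 = 5452 = 2^2 · 1363, so s = 2 and d = 1363.
x_0 = 522^1363 mod 5453 = 1621.
x_1 = 1621^2 mod 5453 = 4748.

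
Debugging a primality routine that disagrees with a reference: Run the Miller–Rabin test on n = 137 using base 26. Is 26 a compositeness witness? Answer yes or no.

n − 1 = 136 = 2^3 · 17, so s = 3 and d = 17.
x_0 = 26^17 mod 137 = 96.
x_0 is neither 1 nor 136, so continue squaring.
x_1 = 96^2 mod 137 = 37.
x_2 = 37^2 mod 137 = 136.
x_2 ≡ −1, so 26 is not a witness.

no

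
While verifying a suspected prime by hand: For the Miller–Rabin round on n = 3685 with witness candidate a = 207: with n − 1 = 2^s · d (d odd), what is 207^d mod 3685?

2957

n − 1 = 3684 = 2^2 · 921, so s = 2 and d = 921.
207^921 mod 3685 = 2957.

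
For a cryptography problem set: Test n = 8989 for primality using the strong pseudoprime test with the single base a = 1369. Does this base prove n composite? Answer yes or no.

yes

n − 1 = 8988 = 2^2 · 2247, so s = 2 and d = 2247.
x_0 = 1369^2247 mod 8989 = 8866.
x_0 is neither 1 nor 8988, so continue squaring.
x_1 = 8866^2 mod 8989 = 6140.
Reached i = s−1 = 1 without hitting −1: 1369 is a Miller–Rabin witness and 8989 is composite.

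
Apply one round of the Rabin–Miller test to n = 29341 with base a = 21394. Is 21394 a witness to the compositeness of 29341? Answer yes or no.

n − 1 = 29340 = 2^2 · 7335, so s = 2 and d = 7335.
x_0 = 21394^7335 mod 29341 = 27522.
x_0 is neither 1 nor 29340, so continue squaring.
x_1 = 27522^2 mod 29341 = 22569.
Reached i = s−1 = 1 without hitting −1: 21394 is a Miller–Rabin witness and 29341 is composite.

yes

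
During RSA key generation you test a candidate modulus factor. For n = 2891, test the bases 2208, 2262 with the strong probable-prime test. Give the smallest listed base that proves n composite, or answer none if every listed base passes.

2208

n − 1 = 2890 = 2^1 · 1445, so s = 1 and d = 1445.
Base 2208: x_0 = 2208^1445 mod 2891 = 369. x_0 ∉ {1, 2890} and s = 1, so 2208 is a Miller–Rabin witness and 2891 is composite.
Base 2262: x_0 = 2262^1445 mod 2891 = 1541. x_0 ∉ {1, 2890} and s = 1, so 2262 is a Miller–Rabin witness and 2891 is composite.
The smallest witness among the given bases is 2208.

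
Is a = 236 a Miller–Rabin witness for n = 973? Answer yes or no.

n − 1 = 972 = 2^2 · 243, so s = 2 and d = 243.
Repeated squaring mod 973: 236^1 ≡ 236, 236^2 ≡ 235, 236^4 ≡ 737, 236^8 ≡ 235, 236^16 ≡ 737, 236^32 ≡ 235, 236^64 ≡ 737, 236^128 ≡ 235.
243 = 128 + 64 + 32 + 16 + 2 + 1, so 236^243 ≡ 235·737·235·737·235·236 ≡ 972 (mod 973).
x_0 = 236^243 mod 973 = 972.
x_0 = 972 ≡ −1, so 236 is not a witness.

no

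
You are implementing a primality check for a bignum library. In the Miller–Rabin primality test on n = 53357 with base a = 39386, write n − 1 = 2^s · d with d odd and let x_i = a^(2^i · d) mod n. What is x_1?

n − 1 = 53356 = 2^2 · 13339, so s = 2 and d = 13339.
x_0 = 39386^13339 mod 53357 = 51985.
x_1 = 51985^2 mod 53357 = 14889.

14889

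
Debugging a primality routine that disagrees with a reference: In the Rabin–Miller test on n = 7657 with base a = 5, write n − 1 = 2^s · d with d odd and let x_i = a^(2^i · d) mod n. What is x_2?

n − 1 = 7656 = 2^3 · 957, so s = 3 and d = 957.
x_0 = 5^957 mod 7657 = 5426.
x_1 = 5426^2 mod 7657 = 311.
x_2 = 311^2 mod 7657 = 4837.

4837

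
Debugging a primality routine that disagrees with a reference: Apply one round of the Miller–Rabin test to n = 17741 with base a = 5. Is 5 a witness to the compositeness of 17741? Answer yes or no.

yes

n − 1 = 17740 = 2^2 · 4435, so s = 2 and d = 4435.
x_0 = 5^4435 mod 17741 = 11153.
x_0 is neither 1 nor 17740, so continue squaring.
x_1 = 11153^2 mod 17741 = 7258.
Reached i = s−1 = 1 without hitting −1: 5 is a Miller–Rabin witness and 17741 is composite.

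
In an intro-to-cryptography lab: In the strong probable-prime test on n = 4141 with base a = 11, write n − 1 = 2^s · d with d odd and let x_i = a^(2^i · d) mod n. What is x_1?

2943

n − 1 = 4140 = 2^2 · 1035, so s = 2 and d = 1035.
x_0 = 11^1035 mod 4141 = 2392.
x_1 = 2392^2 mod 4141 = 2943.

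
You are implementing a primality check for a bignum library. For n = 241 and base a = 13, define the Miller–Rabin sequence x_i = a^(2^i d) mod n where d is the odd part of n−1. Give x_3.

240

n − 1 = 240 = 2^4 · 15, so s = 4 and d = 15.
Repeated squaring mod 241: 13^1 ≡ 13, 13^2 ≡ 169, 13^4 ≡ 123, 13^8 ≡ 187.
15 = 8 + 4 + 2 + 1, so 13^15 ≡ 187·123·169·13 ≡ 76 (mod 241).
x_0 = 76.
x_1 = 76^2 mod 241 = 233.
x_2 = 233^2 mod 241 = 64.
x_3 = 64^2 mod 241 = 240.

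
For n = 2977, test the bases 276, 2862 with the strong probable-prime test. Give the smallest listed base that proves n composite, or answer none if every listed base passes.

276

n − 1 = 2976 = 2^5 · 93, so s = 5 and d = 93.
Base 276: x_0 = 276^93 mod 2977 = 2549. x_0 is neither 1 nor 2976, so continue squaring. x_1 = 2549^2 mod 2977 = 1587. x_2 = 1587^2 mod 2977 = 27. x_3 = 27^2 mod 2977 = 729. x_4 = 729^2 mod 2977 = 1535. Reached i = s−1 = 4 without hitting −1: 276 is a Miller–Rabin witness and 2977 is composite.
Base 2862: x_0 = 2862^93 mod 2977 = 1344. x_0 is neither 1 nor 2976, so continue squaring. x_1 = 1344^2 mod 2977 = 2274. x_2 = 2274^2 mod 2977 = 27. x_3 = 27^2 mod 2977 = 729. x_4 = 729^2 mod 2977 = 1535. Reached i = s−1 = 4 without hitting −1: 2862 is a Miller–Rabin witness and 2977 is composite.
The smallest witness among the given bases is 276.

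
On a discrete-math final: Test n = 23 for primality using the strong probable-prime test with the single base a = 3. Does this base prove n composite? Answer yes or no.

no

n − 1 = 22 = 2^1 · 11, so s = 1 and d = 11.
By repeated squaring, 3^11 ≡ 1 (mod 23).
x_0 = 3^11 mod 23 = 1.
x_0 = 1, so 3 is not a witness.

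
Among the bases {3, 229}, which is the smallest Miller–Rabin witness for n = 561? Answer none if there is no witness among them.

n − 1 = 560 = 2^4 · 35, so s = 4 and d = 35.
Base 3: x_0 = 3^35 mod 561 = 78. x_0 is neither 1 nor 560, so continue squaring. x_1 = 78^2 mod 561 = 474. x_2 = 474^2 mod 561 = 276. x_3 = 276^2 mod 561 = 441. Reached i = s−1 = 3 without hitting −1: 3 is a Miller–Rabin witness and 561 is composite.
Base 229: x_0 = 229^35 mod 561 = 529. x_0 is neither 1 nor 560, so continue squaring. x_1 = 529^2 mod 561 = 463. x_2 = 463^2 mod 561 = 67. x_3 = 67^2 mod 561 = 1. x_3 = 1 but x_2 ≠ ±1, a nontrivial square root of 1 — 229 is a witness and 561 is composite.
The smallest witness among the given bases is 3.

3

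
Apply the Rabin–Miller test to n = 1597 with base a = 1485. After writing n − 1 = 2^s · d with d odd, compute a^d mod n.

n − 1 = 1596 = 2^2 · 399, so s = 2 and d = 399.
Repeated squaring mod 1597: 1485^1 ≡ 1485, 1485^2 ≡ 1365, 1485^4 ≡ 1123, 1485^8 ≡ 1096, 1485^16 ≡ 272, 1485^32 ≡ 522, 1485^64 ≡ 994, 1485^128 ≡ 1090, 1485^256 ≡ 1529.
399 = 256 + 128 + 8 + 4 + 2 + 1, so 1485^399 ≡ 1529·1090·1096·1123·1365·1485 ≡ 1 (mod 1597).

1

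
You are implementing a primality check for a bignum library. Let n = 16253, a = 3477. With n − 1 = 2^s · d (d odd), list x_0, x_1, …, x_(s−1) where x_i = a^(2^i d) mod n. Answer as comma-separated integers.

n − 1 = 16252 = 2^2 · 4063, so s = 2 and d = 4063.
x_0 = 3477^4063 mod 16253 = 16252.
x_1 = 16252^2 mod 16253 = 1.

16252, 1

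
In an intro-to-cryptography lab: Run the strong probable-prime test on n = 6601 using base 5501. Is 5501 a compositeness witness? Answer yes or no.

n − 1 = 6600 = 2^3 · 825, so s = 3 and d = 825.
Repeated squaring mod 6601: 5501^1 ≡ 5501, 5501^2 ≡ 2017, 5501^4 ≡ 2073, 5501^8 ≡ 78, 5501^16 ≡ 6084, 5501^32 ≡ 3249, 5501^64 ≡ 1002, 5501^128 ≡ 652, 5501^256 ≡ 2640, 5501^512 ≡ 5545.
825 = 512 + 256 + 32 + 16 + 8 + 1, so 5501^825 ≡ 5545·2640·3249·6084·78·5501 ≡ 3037 (mod 6601).
x_0 = 5501^825 mod 6601 = 3037.
x_0 is neither 1 nor 6600, so continue squaring.
x_1 = 3037^2 mod 6601 = 1772.
x_2 = 1772^2 mod 6601 = 4509.
Reached i = s−1 = 2 without hitting −1: 5501 is a Miller–Rabin witness and 6601 is composite.

yes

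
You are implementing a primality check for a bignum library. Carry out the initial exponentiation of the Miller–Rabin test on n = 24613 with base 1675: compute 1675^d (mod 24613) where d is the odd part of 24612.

7274

n − 1 = 24612 = 2^2 · 6153, so s = 2 and d = 6153.
Repeated squaring mod 24613: 1675^1 ≡ 1675, 1675^2 ≡ 24356, 1675^4 ≡ 16823, 1675^8 ≡ 13055, 1675^16 ≡ 12613, 1675^32 ≡ 13950, 1675^64 ≡ 12122, 1675^128 ≡ 3274, 1675^256 ≡ 12421, 1675^512 ≡ 6957, 1675^1024 ≡ 10691, 1675^2048 ≡ 19322, 1675^4096 ≡ 9700.
6153 = 4096 + 2048 + 8 + 1, so 1675^6153 ≡ 9700·19322·13055·1675 ≡ 7274 (mod 24613).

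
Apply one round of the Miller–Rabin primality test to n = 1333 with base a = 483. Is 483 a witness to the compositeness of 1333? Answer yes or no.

n − 1 = 1332 = 2^2 · 333, so s = 2 and d = 333.
x_0 = 483^333 mod 1333 = 4.
x_0 is neither 1 nor 1332, so continue squaring.
x_1 = 4^2 mod 1333 = 16.
Reached i = s−1 = 1 without hitting −1: 483 is a Miller–Rabin witness and 1333 is composite.

yes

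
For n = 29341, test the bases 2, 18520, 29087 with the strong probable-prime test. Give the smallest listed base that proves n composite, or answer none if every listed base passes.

n − 1 = 29340 = 2^2 · 7335, so s = 2 and d = 7335.
Base 2: x_0 = 2^7335 mod 29341 = 26424. x_0 is neither 1 nor 29340, so continue squaring. x_1 = 26424^2 mod 29341 = 29340. x_1 ≡ −1, so 2 is not a witness.
Base 18520: x_0 = 18520^7335 mod 29341 = 10847. x_0 is neither 1 nor 29340, so continue squaring. x_1 = 10847^2 mod 29341 = 29340. x_1 ≡ −1, so 18520 is not a witness.
Base 29087: x_0 = 29087^7335 mod 29341 = 18494. x_0 is neither 1 nor 29340, so continue squaring. x_1 = 18494^2 mod 29341 = 29340. x_1 ≡ −1, so 29087 is not a witness.
No listed base is a witness for 29341.

none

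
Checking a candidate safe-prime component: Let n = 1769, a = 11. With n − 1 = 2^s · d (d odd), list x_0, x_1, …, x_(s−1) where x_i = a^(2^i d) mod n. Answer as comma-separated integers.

n − 1 = 1768 = 2^3 · 221, so s = 3 and d = 221.
x_0 = 11^221 mod 1769 = 1353.
x_1 = 1353^2 mod 1769 = 1463.
x_2 = 1463^2 mod 1769 = 1648.

1353, 1463, 1648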